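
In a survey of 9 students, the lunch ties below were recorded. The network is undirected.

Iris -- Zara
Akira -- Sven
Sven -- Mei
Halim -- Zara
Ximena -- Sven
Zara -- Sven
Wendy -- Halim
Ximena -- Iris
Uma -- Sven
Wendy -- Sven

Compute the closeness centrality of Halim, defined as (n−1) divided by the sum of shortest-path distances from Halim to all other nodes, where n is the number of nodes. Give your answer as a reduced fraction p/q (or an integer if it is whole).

Distances from Halim: Akira:3, Iris:2, Mei:3, Sven:2, Uma:3, Wendy:1, Ximena:3, Zara:1. Sum = 18.
n = 9, so closeness = 8/18 = 4/9.

4/9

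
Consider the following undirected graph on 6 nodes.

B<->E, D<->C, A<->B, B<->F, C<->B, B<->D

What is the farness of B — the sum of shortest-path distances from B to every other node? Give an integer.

5

Distances from B: A:1, C:1, D:1, E:1, F:1.
Sum = 1 + 1 + 1 + 1 + 1 = 5.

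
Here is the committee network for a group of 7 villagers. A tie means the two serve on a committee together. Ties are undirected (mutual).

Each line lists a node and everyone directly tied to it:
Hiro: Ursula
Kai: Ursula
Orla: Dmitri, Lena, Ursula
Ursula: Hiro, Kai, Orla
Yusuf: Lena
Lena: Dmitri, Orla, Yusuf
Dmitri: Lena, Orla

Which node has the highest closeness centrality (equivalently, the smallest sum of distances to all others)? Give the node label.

Orla

Farness (sum of distances to all others) for each node — Dmitri:12, Hiro:15, Kai:15, Lena:11, Orla:9, Ursula:10, Yusuf:16.
The smallest farness is 9, for Orla, so Orla has the highest closeness.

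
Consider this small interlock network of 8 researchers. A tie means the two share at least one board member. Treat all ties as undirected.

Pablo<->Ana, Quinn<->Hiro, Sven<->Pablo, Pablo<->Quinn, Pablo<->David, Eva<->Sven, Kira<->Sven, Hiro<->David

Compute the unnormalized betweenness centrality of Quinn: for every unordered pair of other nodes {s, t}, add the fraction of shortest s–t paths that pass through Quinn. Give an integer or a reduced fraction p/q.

Pairs whose geodesics pass through Quinn — Pablo–Hiro: 1/2; Kira–Hiro: 1/2; Ana–Hiro: 1/2; Sven–Hiro: 1/2; Eva–Hiro: 1/2.
All other pairs contribute 0.
Summing the contributions gives betweenness(Quinn) = 5/2.

5/2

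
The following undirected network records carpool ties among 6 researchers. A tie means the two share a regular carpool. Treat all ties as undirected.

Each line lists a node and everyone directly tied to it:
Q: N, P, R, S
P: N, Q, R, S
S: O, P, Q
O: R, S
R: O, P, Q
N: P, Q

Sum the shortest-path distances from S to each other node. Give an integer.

7

Distances from S: N:2, O:1, P:1, Q:1, R:2.
Sum = 2 + 1 + 1 + 1 + 2 = 7.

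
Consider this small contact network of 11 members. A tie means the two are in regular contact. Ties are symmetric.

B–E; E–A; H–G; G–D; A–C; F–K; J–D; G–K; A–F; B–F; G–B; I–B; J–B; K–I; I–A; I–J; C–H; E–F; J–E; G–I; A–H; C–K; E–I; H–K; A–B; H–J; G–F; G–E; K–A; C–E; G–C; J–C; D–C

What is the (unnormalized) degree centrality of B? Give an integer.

B is directly tied to A, E, F, G, I, and J. That is 6 neighbors, so the degree of B is 6.

6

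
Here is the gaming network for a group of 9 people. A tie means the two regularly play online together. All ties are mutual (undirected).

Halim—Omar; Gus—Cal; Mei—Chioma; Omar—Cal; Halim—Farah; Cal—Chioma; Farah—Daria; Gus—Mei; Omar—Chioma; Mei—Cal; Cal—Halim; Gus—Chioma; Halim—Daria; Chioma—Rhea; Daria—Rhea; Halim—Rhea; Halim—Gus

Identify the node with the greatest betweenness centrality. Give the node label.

Unnormalized betweenness of each node: Cal:157/60, Chioma:11/3, Daria:7/10, Farah:0, Gus:107/60, Halim:54/5, Mei:0, Omar:9/20, Rhea:119/60.
Halim has the largest value, 54/5, making it the main broker — the node through which the most shortest paths run.

Halim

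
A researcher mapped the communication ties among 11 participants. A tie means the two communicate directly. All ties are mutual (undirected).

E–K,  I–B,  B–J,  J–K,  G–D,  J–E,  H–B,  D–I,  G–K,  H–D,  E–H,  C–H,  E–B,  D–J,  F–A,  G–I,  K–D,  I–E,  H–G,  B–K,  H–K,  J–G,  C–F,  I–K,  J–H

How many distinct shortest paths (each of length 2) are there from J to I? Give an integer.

5

The shortest distance is 2. The length-2 paths are: J–D–I; J–B–I; J–G–I; J–K–I; J–E–I.
That gives 5 distinct shortest paths.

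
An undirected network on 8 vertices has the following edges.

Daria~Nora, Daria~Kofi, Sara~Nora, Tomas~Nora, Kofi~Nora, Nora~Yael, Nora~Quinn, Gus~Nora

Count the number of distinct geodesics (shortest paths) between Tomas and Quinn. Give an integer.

1

The shortest distance is 2, and the only length-2 path is Tomas–Nora–Quinn. So there is exactly 1 shortest path.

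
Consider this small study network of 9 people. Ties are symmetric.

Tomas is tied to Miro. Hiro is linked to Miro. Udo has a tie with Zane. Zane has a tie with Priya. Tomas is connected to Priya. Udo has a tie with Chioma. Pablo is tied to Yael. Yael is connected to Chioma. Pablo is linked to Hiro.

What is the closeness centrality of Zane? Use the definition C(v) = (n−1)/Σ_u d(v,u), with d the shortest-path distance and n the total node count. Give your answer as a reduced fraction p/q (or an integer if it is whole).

Distances from Zane: Chioma:2, Hiro:4, Miro:3, Pablo:4, Priya:1, Tomas:2, Udo:1, Yael:3. Sum = 20.
n = 9, so closeness = 8/20 = 2/5.

2/5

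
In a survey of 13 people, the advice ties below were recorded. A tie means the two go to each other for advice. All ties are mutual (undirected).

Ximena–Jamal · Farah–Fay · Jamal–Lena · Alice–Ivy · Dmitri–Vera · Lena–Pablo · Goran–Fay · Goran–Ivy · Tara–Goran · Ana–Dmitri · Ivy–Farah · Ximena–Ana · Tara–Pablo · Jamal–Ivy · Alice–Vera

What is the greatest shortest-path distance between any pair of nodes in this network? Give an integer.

Eccentricity of each node (its greatest distance to any other): Alice:4, Ana:5, Dmitri:5, Farah:4, Fay:5, Goran:4, Ivy:3, Jamal:3, Lena:4, Pablo:5, Tara:5, Vera:5, Ximena:4.
The maximum eccentricity is 5, realized for instance by the pair Dmitri–Fay via Dmitri – Vera – Alice – Ivy – Farah – Fay. So the diameter is 5.

5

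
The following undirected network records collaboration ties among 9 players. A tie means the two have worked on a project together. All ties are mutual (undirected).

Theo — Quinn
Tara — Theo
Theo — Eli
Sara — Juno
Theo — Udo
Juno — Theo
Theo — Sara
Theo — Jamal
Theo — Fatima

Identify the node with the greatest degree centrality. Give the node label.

Theo

Degrees — Eli:1, Fatima:1, Jamal:1, Juno:2, Quinn:1, Sara:2, Tara:1, Theo:8, Udo:1.
The maximum is 8, attained only by Theo.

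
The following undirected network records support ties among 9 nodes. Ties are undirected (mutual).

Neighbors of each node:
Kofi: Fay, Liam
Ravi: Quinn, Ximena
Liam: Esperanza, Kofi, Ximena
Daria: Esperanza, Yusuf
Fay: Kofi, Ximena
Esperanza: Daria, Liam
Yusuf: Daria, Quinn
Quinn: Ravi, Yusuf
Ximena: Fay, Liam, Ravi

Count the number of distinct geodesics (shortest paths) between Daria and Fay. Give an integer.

The shortest distance is 4. The length-4 paths are: Daria–Esperanza–Liam–Kofi–Fay; Daria–Esperanza–Liam–Ximena–Fay.
That gives 2 distinct shortest paths.

2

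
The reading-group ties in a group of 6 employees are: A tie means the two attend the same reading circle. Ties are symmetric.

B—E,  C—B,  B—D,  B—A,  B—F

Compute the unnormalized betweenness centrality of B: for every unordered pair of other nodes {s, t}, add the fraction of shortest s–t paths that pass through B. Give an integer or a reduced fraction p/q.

10

Pairs whose geodesics pass through B — D–E: 1; D–C: 1; D–F: 1; D–A: 1; E–C: 1; E–F: 1; E–A: 1; C–F: 1; C–A: 1; F–A: 1.
All other pairs contribute 0.
Summing the contributions gives betweenness(B) = 10.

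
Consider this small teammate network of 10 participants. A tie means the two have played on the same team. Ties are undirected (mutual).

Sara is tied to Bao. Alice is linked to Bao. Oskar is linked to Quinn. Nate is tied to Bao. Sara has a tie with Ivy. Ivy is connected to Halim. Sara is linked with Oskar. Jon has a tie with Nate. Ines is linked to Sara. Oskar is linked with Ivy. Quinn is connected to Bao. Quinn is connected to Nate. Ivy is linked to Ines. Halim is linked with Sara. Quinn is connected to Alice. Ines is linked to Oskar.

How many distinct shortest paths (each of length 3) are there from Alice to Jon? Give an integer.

2

The shortest distance is 3. The length-3 paths are: Alice–Bao–Nate–Jon; Alice–Quinn–Nate–Jon.
That gives 2 distinct shortest paths.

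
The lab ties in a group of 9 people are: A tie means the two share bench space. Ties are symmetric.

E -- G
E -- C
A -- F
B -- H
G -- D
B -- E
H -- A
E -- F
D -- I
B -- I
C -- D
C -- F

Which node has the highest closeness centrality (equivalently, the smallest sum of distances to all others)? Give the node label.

E

Farness (sum of distances to all others) for each node — A:17, B:13, C:14, D:15, E:12, F:14, G:16, H:17, I:16.
The smallest farness is 12, for E, so E has the highest closeness.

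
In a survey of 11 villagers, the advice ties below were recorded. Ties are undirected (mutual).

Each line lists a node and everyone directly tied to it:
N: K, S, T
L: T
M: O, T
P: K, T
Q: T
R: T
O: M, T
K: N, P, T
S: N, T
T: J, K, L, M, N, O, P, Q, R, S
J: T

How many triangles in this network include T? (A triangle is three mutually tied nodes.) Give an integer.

T's neighbors: J, K, L, M, N, O, P, Q, R, and S.
Neighbor pairs that are themselves tied: T–K–N; T–K–P; T–M–O; T–N–S. Each forms one triangle with T, for 4 in total.

4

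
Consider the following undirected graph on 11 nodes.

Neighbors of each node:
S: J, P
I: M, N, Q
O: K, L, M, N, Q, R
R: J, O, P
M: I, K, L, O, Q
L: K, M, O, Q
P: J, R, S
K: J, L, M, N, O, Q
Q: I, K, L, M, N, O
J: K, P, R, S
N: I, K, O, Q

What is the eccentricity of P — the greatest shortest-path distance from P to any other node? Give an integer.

4

Distances from P: I:4, J:1, K:2, L:3, M:3, N:3, O:2, Q:3, R:1, S:1.
The largest is 4 (to I), so the eccentricity of P is 4.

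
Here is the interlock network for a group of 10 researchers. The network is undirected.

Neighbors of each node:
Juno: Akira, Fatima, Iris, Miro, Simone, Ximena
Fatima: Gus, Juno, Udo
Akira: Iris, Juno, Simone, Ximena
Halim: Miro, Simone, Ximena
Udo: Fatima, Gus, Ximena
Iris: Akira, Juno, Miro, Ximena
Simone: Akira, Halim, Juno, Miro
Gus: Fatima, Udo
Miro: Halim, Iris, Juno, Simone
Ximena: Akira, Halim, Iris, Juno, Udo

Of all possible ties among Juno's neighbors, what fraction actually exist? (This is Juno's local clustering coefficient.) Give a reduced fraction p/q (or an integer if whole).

2/5

Juno's neighbors: Akira, Fatima, Iris, Miro, Simone, and Ximena (k = 6).
Possible neighbor pairs: C(6,2) = 15. Edges among them: Akira–Iris, Akira–Simone, Akira–Ximena, Iris–Miro, Iris–Ximena, Miro–Simone → e = 6.
Clustering(Juno) = 6/15 = 2/5.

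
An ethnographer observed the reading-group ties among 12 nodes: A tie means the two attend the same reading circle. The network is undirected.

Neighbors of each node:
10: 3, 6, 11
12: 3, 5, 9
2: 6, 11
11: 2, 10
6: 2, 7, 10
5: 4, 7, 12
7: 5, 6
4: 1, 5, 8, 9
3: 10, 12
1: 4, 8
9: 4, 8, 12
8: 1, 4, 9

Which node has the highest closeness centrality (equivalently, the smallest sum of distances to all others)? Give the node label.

5

Farness (sum of distances to all others) for each node — 1:36, 2:35, 3:26, 4:27, 5:23, 6:27, 7:25, 8:31, 9:28, 10:28, 11:36, 12:24.
The smallest farness is 23, for 5, so 5 has the highest closeness.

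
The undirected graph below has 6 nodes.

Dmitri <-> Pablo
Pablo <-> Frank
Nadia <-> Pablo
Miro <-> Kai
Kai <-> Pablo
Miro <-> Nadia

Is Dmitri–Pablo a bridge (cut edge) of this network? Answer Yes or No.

Yes

Without the Dmitri–Pablo edge there is no alternate route between Dmitri and Pablo, so the network disconnects. It is a bridge.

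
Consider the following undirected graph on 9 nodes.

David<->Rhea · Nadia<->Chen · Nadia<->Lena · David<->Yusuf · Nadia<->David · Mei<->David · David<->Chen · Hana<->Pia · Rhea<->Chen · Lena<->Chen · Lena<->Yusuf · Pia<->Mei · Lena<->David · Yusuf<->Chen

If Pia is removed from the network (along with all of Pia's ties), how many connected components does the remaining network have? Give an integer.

2

Without Pia, the remaining ties split the others into: {Hana}; {Chen, David, Lena, Mei, Nadia, Rhea, Yusuf}.
That's 2 separate components.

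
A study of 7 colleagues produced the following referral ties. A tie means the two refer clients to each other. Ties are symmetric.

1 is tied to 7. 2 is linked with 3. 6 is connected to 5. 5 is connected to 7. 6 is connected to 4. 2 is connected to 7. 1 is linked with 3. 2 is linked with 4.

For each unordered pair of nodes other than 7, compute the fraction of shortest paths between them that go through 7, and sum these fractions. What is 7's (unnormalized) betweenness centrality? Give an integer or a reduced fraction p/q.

5

Pairs whose geodesics pass through 7 — 4–1: 1/2; 6–1: 1; 5–1: 1; 5–3: 2/2; 5–2: 1; 1–2: 1/2.
All other pairs contribute 0.
Summing the contributions gives betweenness(7) = 5.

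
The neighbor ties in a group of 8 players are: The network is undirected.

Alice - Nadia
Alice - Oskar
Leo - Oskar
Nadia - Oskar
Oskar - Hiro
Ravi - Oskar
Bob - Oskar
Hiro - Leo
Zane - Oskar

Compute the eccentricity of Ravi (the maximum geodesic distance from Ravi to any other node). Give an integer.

2

Distances from Ravi: Alice:2, Bob:2, Hiro:2, Leo:2, Nadia:2, Oskar:1, Zane:2.
The largest is 2 (to Hiro, Alice, Leo, Bob, Zane, and Nadia), so the eccentricity of Ravi is 2.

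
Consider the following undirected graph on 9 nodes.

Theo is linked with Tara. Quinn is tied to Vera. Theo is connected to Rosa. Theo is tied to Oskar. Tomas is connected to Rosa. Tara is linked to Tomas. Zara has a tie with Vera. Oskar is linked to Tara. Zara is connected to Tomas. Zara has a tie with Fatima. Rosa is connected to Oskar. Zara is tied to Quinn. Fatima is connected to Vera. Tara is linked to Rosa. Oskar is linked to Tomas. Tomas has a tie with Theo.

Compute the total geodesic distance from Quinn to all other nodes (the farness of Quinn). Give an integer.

18

Distances from Quinn: Fatima:2, Oskar:3, Rosa:3, Tara:3, Theo:3, Tomas:2, Vera:1, Zara:1.
Sum = 2 + 3 + 3 + 3 + 3 + 2 + 1 + 1 = 18.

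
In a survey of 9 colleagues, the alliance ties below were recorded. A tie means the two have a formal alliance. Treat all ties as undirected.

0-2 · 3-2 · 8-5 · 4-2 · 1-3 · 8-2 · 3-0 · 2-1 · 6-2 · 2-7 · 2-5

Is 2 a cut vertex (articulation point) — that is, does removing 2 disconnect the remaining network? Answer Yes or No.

Yes

Removing 2 leaves {0, 1, and 3} with no path to {7}, so the network splits into 5 components. 2 is a cut vertex.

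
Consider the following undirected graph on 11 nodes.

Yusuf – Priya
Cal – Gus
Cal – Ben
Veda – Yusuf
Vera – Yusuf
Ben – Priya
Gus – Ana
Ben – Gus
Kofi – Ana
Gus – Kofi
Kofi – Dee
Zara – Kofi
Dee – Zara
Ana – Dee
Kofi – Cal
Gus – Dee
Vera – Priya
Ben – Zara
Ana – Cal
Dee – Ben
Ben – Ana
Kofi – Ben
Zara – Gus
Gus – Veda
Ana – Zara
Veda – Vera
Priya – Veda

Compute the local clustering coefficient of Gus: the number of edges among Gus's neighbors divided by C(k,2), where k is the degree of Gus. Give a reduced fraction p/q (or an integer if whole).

13/21

Gus's neighbors: Ana, Ben, Cal, Dee, Kofi, Veda, and Zara (k = 7).
Possible neighbor pairs: C(7,2) = 21. Edges among them: Ana–Ben, Ana–Cal, Ana–Dee, Ana–Kofi, Ana–Zara, Ben–Cal, Ben–Dee, Ben–Kofi, Ben–Zara, Cal–Kofi, Dee–Kofi, Dee–Zara, Kofi–Zara → e = 13.
Clustering(Gus) = 13/21.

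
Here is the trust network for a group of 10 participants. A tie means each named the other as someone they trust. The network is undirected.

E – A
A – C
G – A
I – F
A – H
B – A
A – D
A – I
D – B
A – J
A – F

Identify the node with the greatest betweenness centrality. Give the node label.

Unnormalized betweenness of each node: A:34, B:0, C:0, D:0, E:0, F:0, G:0, H:0, I:0, J:0.
A has the largest value, 34, making it the main broker — the node through which the most shortest paths run.

A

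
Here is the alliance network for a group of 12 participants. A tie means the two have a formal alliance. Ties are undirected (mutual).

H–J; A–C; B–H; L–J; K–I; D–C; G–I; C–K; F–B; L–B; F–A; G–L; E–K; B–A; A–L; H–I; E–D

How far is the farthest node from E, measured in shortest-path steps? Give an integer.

Distances from E: A:3, B:4, C:2, D:1, F:4, G:3, H:3, I:2, J:4, K:1, L:4.
The largest is 4 (to L, B, F, and J), so the eccentricity of E is 4.

4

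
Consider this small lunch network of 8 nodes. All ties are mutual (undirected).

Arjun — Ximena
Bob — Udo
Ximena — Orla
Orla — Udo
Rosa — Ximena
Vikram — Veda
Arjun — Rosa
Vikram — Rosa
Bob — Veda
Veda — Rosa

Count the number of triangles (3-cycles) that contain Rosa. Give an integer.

Rosa's neighbors: Arjun, Veda, Vikram, and Ximena.
Neighbor pairs that are themselves tied: Rosa–Arjun–Ximena; Rosa–Veda–Vikram. Each forms one triangle with Rosa, for 2 in total.

2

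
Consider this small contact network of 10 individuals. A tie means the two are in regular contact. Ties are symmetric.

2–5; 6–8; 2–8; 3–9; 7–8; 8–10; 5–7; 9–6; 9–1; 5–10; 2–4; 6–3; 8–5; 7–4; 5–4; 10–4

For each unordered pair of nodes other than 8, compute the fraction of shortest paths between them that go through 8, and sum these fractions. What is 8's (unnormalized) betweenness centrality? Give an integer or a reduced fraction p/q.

21

Pairs whose geodesics pass through 8 — 6–2: 1; 6–10: 1; 6–5: 1; 6–4: 4/4; 6–7: 1; 3–2: 1; 3–10: 1; 3–5: 1; 3–4: 4/4; 3–7: 1; 1–2: 1; 1–10: 1; 1–5: 1; 1–4: 4/4 … (+9 more pairs).
All other pairs contribute 0.
Summing the contributions gives betweenness(8) = 21.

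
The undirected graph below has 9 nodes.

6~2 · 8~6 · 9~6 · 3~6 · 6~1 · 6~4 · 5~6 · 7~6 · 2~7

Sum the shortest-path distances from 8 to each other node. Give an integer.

15

Distances from 8: 1:2, 2:2, 3:2, 4:2, 5:2, 6:1, 7:2, 9:2.
Sum = 2 + 2 + 2 + 2 + 2 + 1 + 2 + 2 = 15.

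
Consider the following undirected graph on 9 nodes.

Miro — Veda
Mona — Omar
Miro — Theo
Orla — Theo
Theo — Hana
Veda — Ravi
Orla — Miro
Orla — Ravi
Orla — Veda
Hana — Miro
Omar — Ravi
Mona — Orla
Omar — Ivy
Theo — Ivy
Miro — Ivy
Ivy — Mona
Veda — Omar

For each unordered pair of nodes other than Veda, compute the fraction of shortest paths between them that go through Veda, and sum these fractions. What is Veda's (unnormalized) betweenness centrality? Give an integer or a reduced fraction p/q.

2

Pairs whose geodesics pass through Veda — Miro–Omar: 1/2; Miro–Ravi: 1/2; Omar–Orla: 1/3; Omar–Hana: 1/3; Hana–Ravi: 1/3.
All other pairs contribute 0.
Summing the contributions gives betweenness(Veda) = 2.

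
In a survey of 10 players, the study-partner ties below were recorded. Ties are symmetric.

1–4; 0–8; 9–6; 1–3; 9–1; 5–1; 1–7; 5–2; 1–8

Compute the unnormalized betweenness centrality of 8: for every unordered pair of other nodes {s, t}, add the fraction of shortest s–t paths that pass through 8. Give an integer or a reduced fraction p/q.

Pairs whose geodesics pass through 8 — 4–0: 1; 0–3: 1; 0–5: 1; 0–2: 1; 0–7: 1; 0–6: 1; 0–1: 1; 0–9: 1.
All other pairs contribute 0.
Summing the contributions gives betweenness(8) = 8.

8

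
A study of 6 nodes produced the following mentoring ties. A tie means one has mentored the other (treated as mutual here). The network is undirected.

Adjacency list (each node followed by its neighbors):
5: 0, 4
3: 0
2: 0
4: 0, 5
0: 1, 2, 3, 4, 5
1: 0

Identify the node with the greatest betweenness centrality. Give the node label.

Unnormalized betweenness of each node: 0:9, 1:0, 2:0, 3:0, 4:0, 5:0.
0 has the largest value, 9, making it the main broker — the node through which the most shortest paths run.

0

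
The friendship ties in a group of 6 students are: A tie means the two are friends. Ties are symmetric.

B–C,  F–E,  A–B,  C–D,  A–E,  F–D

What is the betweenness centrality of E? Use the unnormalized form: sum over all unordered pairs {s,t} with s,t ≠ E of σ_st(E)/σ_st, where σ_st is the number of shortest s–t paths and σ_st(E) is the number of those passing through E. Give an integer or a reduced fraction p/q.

Pairs whose geodesics pass through E — B–F: 1/2; A–F: 1; A–D: 1/2.
All other pairs contribute 0.
Summing the contributions gives betweenness(E) = 2.

2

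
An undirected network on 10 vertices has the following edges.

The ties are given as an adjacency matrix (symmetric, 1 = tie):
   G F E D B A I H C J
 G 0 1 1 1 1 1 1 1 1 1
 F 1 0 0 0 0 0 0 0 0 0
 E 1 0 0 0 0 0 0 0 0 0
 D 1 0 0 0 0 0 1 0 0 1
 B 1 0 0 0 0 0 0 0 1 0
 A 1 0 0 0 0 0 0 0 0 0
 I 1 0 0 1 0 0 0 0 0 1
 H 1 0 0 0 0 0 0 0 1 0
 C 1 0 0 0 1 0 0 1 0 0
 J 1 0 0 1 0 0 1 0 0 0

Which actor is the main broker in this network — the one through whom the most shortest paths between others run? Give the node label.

G

Unnormalized betweenness of each node: A:0, B:0, C:1/2, D:0, E:0, F:0, G:61/2, H:0, I:0, J:0.
G has the largest value, 61/2, making it the main broker — the node through which the most shortest paths run.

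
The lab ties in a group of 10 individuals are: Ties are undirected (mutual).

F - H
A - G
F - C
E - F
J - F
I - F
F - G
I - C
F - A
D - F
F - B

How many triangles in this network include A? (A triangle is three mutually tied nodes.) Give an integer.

A's neighbors: F and G.
Neighbor pairs that are themselves tied: A–F–G. Each forms one triangle with A, for 1 in total.

1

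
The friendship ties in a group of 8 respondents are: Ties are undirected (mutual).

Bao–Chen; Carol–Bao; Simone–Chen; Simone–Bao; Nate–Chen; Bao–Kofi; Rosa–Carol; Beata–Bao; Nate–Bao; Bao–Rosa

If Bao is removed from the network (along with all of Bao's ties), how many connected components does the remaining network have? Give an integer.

4

Without Bao, the remaining ties split the others into: {Chen, Nate, Simone}; {Carol, Rosa}; {Beata}; {Kofi}.
That's 4 separate components.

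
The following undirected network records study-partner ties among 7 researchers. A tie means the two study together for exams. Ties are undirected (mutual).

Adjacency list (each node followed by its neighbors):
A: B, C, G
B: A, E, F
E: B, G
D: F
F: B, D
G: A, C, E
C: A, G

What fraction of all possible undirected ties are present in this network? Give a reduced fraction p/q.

There are 8 edges and 7 nodes, so the maximum possible is C(7,2) = 21.
Density = 8/21.

8/21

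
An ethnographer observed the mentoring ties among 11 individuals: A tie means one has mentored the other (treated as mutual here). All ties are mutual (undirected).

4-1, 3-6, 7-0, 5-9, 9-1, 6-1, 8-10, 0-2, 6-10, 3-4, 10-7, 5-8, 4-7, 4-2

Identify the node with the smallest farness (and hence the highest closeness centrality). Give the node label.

4

Farness (sum of distances to all others) for each node — 0:26, 1:19, 2:25, 3:23, 4:18, 5:27, 6:20, 7:19, 8:24, 9:24, 10:19.
The smallest farness is 18, for 4, so 4 has the highest closeness.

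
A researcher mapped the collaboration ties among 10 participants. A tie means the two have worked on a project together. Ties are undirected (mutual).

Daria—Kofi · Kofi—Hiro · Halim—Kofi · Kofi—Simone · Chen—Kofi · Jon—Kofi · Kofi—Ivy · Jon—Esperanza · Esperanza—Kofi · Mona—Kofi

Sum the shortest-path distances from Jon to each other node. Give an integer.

Distances from Jon: Chen:2, Daria:2, Esperanza:1, Halim:2, Hiro:2, Ivy:2, Kofi:1, Mona:2, Simone:2.
Sum = 2 + 2 + 1 + 2 + 2 + 2 + 1 + 2 + 2 = 16.

16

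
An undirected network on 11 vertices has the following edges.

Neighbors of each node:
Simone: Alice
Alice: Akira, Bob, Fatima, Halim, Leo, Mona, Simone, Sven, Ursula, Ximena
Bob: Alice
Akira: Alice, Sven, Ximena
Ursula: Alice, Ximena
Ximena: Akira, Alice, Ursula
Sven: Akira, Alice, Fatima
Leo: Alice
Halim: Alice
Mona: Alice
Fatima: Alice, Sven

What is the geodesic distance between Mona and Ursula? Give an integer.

One shortest route is Mona – Alice – Ursula, which uses 2 edges, and Mona and Ursula are not directly tied, so nothing shorter exists. So d(Mona,Ursula) = 2.

2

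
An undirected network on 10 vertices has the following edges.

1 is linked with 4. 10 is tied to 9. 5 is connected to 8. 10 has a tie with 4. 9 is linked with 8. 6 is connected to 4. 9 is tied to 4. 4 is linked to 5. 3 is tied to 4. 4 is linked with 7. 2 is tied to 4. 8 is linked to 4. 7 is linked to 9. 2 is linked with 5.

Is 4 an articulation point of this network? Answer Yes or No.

Yes

Removing 4 leaves {2, 5, 7, 8, 9, and 10} with no path to {6}, so the network splits into 4 components. 4 is a cut vertex.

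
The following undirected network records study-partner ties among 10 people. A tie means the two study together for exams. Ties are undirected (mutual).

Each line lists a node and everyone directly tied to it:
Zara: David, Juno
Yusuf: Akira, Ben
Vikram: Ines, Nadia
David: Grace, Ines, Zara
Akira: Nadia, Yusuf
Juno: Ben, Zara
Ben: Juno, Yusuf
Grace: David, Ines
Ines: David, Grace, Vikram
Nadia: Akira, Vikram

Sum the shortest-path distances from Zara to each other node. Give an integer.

22

Distances from Zara: Akira:4, Ben:2, David:1, Grace:2, Ines:2, Juno:1, Nadia:4, Vikram:3, Yusuf:3.
Sum = 4 + 2 + 1 + 2 + 2 + 1 + 4 + 3 + 3 = 22.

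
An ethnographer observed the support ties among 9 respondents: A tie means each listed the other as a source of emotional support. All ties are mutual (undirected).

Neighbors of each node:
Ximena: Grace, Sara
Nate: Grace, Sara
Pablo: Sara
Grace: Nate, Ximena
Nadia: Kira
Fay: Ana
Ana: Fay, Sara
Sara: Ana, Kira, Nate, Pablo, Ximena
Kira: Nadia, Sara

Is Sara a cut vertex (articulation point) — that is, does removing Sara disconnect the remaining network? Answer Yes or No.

Removing Sara leaves {Pablo} with no path to {Grace, Nate, and Ximena}, so the network splits into 4 components. Sara is a cut vertex.

Yes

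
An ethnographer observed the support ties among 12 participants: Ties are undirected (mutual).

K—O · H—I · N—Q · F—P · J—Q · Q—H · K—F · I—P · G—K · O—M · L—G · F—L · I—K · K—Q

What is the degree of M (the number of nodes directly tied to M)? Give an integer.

M is directly tied to O. That is 1 neighbor, so the degree of M is 1.

1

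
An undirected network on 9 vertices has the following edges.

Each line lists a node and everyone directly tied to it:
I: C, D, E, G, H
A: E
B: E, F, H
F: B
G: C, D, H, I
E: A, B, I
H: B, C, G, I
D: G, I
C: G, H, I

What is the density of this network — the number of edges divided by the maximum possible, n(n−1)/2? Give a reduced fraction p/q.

13/36

There are 13 edges and 9 nodes, so the maximum possible is C(9,2) = 36.
Density = 13/36.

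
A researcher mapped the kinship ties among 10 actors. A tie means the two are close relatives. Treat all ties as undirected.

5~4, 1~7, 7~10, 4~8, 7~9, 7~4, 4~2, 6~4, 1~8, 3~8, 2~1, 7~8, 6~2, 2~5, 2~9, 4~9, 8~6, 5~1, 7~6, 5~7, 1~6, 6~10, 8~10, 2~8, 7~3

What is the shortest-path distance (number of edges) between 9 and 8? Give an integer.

One shortest route is 9 – 4 – 8, which uses 2 edges, and 9 and 8 are not directly tied, so nothing shorter exists. So d(9,8) = 2.

2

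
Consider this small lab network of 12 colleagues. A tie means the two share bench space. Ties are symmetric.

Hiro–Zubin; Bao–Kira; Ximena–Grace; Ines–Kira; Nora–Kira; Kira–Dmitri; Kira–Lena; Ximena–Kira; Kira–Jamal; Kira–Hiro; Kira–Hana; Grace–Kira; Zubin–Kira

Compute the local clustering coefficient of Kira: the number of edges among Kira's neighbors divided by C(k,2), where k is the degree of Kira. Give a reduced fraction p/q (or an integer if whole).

Kira's neighbors: Bao, Dmitri, Grace, Hana, Hiro, Ines, Jamal, Lena, Nora, Ximena, and Zubin (k = 11).
Possible neighbor pairs: C(11,2) = 55. Edges among them: Grace–Ximena, Hiro–Zubin → e = 2.
Clustering(Kira) = 2/55.

2/55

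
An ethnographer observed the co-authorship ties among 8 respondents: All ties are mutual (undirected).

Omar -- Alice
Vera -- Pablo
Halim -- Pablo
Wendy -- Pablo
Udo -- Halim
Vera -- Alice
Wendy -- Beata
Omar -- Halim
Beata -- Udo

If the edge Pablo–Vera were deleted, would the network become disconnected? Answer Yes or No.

No

Even without that edge, Pablo still reaches Vera via Pablo – Halim – Omar – Alice – Vera, so the network stays connected. Not a bridge.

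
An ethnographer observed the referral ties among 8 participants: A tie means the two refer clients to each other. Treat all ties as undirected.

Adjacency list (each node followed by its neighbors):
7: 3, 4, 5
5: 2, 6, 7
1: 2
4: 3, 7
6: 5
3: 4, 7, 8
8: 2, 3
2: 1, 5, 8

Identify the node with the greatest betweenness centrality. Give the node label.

5

Unnormalized betweenness of each node: 1:0, 2:8, 3:3, 4:0, 5:9, 6:0, 7:5, 8:3.
5 has the largest value, 9, making it the main broker — the node through which the most shortest paths run.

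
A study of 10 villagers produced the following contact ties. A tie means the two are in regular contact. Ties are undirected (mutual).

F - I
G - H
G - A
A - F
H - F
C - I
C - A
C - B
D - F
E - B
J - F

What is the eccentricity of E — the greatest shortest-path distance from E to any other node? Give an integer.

Distances from E: A:3, B:1, C:2, D:5, F:4, G:4, H:5, I:3, J:5.
The largest is 5 (to H, J, and D), so the eccentricity of E is 5.

5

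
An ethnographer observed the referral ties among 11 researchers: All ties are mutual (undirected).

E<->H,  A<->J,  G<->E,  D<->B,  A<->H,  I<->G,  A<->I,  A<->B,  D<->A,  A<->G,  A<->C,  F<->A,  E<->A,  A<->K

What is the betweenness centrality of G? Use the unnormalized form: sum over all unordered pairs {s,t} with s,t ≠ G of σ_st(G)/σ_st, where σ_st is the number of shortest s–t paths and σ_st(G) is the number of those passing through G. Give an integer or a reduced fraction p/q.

Pairs whose geodesics pass through G — E–I: 1/2.
All other pairs contribute 0.
Summing the contributions gives betweenness(G) = 1/2.

1/2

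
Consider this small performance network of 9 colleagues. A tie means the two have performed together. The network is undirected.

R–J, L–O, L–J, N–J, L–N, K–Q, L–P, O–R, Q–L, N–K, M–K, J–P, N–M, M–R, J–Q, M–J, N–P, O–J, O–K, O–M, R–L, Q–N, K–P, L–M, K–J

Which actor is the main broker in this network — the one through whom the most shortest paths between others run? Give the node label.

J

Unnormalized betweenness of each node: J:7/2, K:5/3, L:3, M:13/12, N:11/12, O:1/2, P:1/6, Q:1/6, R:0.
J has the largest value, 7/2, making it the main broker — the node through which the most shortest paths run.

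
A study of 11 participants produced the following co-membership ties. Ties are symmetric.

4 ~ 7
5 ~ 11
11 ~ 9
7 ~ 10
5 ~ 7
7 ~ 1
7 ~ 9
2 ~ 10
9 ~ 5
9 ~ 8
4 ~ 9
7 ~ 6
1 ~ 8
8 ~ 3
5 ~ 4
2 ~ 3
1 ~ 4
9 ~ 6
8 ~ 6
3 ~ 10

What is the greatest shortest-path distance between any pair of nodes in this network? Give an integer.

Eccentricity of each node (its greatest distance to any other): 1:3, 2:4, 3:3, 4:3, 5:3, 6:3, 7:2, 8:2, 9:3, 10:3, 11:4.
The maximum eccentricity is 4, realized for instance by the pair 11–2 via 11 – 9 – 7 – 10 – 2. So the diameter is 4.

4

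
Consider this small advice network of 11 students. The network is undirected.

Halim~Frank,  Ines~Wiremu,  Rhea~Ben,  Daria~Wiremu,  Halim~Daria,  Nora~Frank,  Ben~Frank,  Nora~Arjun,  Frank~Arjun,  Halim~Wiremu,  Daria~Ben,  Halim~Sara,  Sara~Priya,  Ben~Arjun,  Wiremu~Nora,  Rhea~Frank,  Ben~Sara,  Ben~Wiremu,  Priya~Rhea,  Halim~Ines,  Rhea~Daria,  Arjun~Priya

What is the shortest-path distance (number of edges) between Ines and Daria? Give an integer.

One shortest route is Ines – Wiremu – Daria, which uses 2 edges, and Ines and Daria are not directly tied, so nothing shorter exists. So d(Ines,Daria) = 2.

2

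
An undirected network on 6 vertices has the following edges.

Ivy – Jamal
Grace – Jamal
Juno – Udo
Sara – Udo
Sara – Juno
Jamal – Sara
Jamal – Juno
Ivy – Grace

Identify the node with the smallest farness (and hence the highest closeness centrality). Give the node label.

Jamal

Farness (sum of distances to all others) for each node — Grace:9, Ivy:9, Jamal:6, Juno:7, Sara:7, Udo:10.
The smallest farness is 6, for Jamal, so Jamal has the highest closeness.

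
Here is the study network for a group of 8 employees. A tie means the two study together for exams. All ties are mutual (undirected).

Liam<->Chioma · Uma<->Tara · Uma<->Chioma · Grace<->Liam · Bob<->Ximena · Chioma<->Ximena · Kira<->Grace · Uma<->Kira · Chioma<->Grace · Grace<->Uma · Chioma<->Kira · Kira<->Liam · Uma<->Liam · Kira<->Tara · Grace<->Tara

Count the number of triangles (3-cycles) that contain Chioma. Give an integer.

6

Chioma's neighbors: Grace, Kira, Liam, Uma, and Ximena.
Neighbor pairs that are themselves tied: Chioma–Grace–Kira; Chioma–Grace–Liam; Chioma–Grace–Uma; Chioma–Kira–Liam; Chioma–Kira–Uma; Chioma–Liam–Uma. Each forms one triangle with Chioma, for 6 in total.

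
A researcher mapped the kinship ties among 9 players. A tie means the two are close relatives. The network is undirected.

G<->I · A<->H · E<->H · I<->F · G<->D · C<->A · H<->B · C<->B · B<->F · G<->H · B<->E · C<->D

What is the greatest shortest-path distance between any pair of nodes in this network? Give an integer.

3

Eccentricity of each node (its greatest distance to any other): A:3, B:2, C:3, D:3, E:3, F:3, G:2, H:2, I:3.
The maximum eccentricity is 3, realized for instance by the pair C–I via C – D – G – I. So the diameter is 3.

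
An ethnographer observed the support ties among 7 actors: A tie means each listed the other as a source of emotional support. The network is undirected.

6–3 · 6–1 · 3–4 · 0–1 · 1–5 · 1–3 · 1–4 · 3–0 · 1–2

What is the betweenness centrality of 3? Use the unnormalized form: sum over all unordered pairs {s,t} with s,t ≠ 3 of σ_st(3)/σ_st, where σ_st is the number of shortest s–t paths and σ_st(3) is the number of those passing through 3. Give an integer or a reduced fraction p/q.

3/2

Pairs whose geodesics pass through 3 — 4–0: 1/2; 4–6: 1/2; 0–6: 1/2.
All other pairs contribute 0.
Summing the contributions gives betweenness(3) = 3/2.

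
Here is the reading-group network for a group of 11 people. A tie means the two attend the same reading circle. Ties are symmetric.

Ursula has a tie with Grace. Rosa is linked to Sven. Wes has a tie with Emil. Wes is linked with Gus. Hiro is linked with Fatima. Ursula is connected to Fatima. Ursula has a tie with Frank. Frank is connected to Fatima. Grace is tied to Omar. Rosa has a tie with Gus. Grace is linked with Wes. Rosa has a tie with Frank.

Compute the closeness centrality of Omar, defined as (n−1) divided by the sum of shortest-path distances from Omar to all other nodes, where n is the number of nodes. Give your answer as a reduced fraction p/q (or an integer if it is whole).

Distances from Omar: Emil:3, Fatima:3, Frank:3, Grace:1, Gus:3, Hiro:4, Rosa:4, Sven:5, Ursula:2, Wes:2. Sum = 30.
n = 11, so closeness = 10/30 = 1/3.

1/3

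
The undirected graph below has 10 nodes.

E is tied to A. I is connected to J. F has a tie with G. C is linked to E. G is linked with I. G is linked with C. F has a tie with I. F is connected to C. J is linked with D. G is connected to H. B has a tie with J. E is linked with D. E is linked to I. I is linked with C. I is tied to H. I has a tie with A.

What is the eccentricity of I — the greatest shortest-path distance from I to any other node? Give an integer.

2

Distances from I: A:1, B:2, C:1, D:2, E:1, F:1, G:1, H:1, J:1.
The largest is 2 (to D and B), so the eccentricity of I is 2.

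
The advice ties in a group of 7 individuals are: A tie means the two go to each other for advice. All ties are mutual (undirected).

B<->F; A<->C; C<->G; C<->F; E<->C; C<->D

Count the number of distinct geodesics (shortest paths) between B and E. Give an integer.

The shortest distance is 3, and the only length-3 path is B–F–C–E. So there is exactly 1 shortest path.

1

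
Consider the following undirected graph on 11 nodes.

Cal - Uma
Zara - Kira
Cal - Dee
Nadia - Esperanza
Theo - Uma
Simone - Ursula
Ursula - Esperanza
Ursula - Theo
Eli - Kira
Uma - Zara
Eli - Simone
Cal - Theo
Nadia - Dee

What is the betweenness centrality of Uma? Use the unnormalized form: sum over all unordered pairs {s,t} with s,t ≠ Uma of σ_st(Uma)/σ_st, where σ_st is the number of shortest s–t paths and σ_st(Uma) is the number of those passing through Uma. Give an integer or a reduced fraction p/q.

Pairs whose geodesics pass through Uma — Theo–Zara: 1; Theo–Kira: 1; Zara–Ursula: 1; Zara–Esperanza: 1; Zara–Nadia: 1; Zara–Dee: 1; Zara–Cal: 1; Kira–Nadia: 1/2; Kira–Dee: 1; Kira–Cal: 1; Eli–Dee: 1/3; Eli–Cal: 1/2.
All other pairs contribute 0.
Summing the contributions gives betweenness(Uma) = 31/3.

31/3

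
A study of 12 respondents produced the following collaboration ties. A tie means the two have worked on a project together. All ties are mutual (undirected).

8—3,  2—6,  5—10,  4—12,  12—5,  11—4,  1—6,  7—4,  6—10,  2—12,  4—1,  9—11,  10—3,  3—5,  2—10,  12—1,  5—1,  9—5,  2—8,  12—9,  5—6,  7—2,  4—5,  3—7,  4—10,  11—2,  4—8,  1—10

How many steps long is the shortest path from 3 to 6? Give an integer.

2

One shortest route is 3 – 5 – 6, which uses 2 edges, and 3 and 6 are not directly tied, so nothing shorter exists. So d(3,6) = 2.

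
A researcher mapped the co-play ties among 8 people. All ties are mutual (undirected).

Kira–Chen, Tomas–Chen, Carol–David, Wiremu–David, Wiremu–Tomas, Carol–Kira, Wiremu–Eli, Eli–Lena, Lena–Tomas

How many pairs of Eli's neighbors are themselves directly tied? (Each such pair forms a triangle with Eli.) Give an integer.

0

Eli's neighbors are Lena and Wiremu, but none of them are tied to each other, so no triangle contains Eli.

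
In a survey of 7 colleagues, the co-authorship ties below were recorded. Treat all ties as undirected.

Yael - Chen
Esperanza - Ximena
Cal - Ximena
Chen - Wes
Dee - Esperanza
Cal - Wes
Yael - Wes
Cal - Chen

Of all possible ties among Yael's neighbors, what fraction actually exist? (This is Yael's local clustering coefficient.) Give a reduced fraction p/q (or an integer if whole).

1

Yael's neighbors: Chen and Wes (k = 2).
Possible neighbor pairs: C(2,2) = 1. Edges among them: Chen–Wes → e = 1.
Clustering(Yael) = 1/1.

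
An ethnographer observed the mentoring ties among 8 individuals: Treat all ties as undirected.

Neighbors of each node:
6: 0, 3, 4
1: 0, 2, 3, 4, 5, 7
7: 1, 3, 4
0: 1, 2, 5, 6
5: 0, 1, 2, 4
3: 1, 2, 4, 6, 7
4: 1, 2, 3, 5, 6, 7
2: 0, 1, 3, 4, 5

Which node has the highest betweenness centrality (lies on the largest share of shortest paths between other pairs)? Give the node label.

Unnormalized betweenness of each node: 0:7/6, 1:11/4, 2:11/12, 3:3/2, 4:17/6, 5:1/4, 6:7/12, 7:0.
4 has the largest value, 17/6, making it the main broker — the node through which the most shortest paths run.

4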